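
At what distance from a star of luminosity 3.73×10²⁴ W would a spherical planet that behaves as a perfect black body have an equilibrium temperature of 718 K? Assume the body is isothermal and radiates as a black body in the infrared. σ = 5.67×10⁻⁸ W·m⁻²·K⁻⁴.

d ≈ 2.22×10⁹ m

For an isothermal black-emitting sphere, (1−a)S·πr² = σ·4πr²·T⁴ ⇒ S = 4σT⁴/(1−a).
S = 4·5.67×10⁻⁸·(718)⁴/1.00 = 60280 W/m².
Flux falls as S = L/(4πd²), so d = √(L/(4πS)) = √(3.73×10²⁴/(4π·60280)).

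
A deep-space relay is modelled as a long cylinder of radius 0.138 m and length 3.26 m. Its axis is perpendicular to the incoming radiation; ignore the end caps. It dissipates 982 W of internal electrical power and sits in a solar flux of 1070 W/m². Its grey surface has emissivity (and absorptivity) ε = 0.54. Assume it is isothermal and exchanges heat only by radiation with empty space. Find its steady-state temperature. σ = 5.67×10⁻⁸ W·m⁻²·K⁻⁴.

At steady state, absorbed solar power + internal power = radiated power.
Absorbed: α·S·A_cross = 0.54·1070·0.8998 = 519.9 W (cross-section 2rL).
Total input = 519.9 + 982 = 1502 W.
Radiated: εσ·A_surf·T⁴ with A_surf = 2πrL = 2.827 m².
T⁴ = 1502/(0.54·5.67×10⁻⁸·2.827) = 1.735×10¹⁰ K⁴.

T ≈ 363 K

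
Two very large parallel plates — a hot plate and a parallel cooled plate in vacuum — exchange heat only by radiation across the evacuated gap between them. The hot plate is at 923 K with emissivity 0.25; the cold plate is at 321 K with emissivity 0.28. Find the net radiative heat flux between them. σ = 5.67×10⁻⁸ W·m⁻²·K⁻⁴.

For two infinite grey parallel plates, q = σ(T₁⁴ − T₂⁴)/(1/ε₁ + 1/ε₂ − 1).
T₁⁴ − T₂⁴ = 7.258×10¹¹ − 1.062×10¹⁰ = 7.152×10¹¹ K⁴.
1/ε₁ + 1/ε₂ − 1 = 4.000 + 3.571 − 1 = 6.571.
q = 5.67×10⁻⁸ × 7.152×10¹¹ / 6.571.

q ≈ 6170 W/m²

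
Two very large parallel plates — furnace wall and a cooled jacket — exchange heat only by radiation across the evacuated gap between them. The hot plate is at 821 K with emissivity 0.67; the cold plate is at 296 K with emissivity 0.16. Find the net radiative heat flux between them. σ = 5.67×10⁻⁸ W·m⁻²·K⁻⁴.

q ≈ 3760 W/m²

For two infinite grey parallel plates, q = σ(T₁⁴ − T₂⁴)/(1/ε₁ + 1/ε₂ − 1).
T₁⁴ − T₂⁴ = 4.543×10¹¹ − 7.677×10⁹ = 4.467×10¹¹ K⁴.
1/ε₁ + 1/ε₂ − 1 = 1.493 + 6.250 − 1 = 6.743.
q = 5.67×10⁻⁸ × 4.467×10¹¹ / 6.743.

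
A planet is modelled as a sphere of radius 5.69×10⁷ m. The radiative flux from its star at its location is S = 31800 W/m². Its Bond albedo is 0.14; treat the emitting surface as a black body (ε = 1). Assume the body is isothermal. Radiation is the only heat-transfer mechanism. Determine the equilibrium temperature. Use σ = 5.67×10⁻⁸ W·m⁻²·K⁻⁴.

At equilibrium, absorbed power = emitted power.
Absorbing cross-section = πr² = 1.017×10¹⁶ m²; emitting surface = 4πr² = 4.069×10¹⁶ m² (ratio 4).
(1−a)S·A_cross = εσ·A_surf·T⁴  ⇒  T⁴ = (1−a)S/(4σ).
T⁴ = 0.860·31800/(4·5.67×10⁻⁸) = 1.206×10¹¹ K⁴.
T = (1.206×10¹¹)^(1/4).

T ≈ 589 K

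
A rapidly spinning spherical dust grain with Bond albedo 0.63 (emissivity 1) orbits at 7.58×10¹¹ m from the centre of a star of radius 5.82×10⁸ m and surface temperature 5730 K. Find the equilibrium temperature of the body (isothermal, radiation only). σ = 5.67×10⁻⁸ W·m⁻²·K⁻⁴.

The star's surface emits σT_*⁴; at distance d the flux is S = σT_*⁴(R_*/d)².
S = 5.67×10⁻⁸·(5730)⁴·(5.82×10⁸/7.58×10¹¹)² = 36.03 W/m².
For an isothermal sphere T⁴ = (1−a)S/(4σ) = 5.879×10⁷ K⁴.

T ≈ 87.6 K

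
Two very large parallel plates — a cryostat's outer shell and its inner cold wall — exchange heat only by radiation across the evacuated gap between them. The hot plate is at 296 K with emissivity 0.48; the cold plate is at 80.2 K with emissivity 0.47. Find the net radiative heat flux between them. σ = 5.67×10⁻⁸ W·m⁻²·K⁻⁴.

For two infinite grey parallel plates, q = σ(T₁⁴ − T₂⁴)/(1/ε₁ + 1/ε₂ − 1).
T₁⁴ − T₂⁴ = 7.677×10⁹ − 4.137×10⁷ = 7.635×10⁹ K⁴.
1/ε₁ + 1/ε₂ − 1 = 2.083 + 2.128 − 1 = 3.211.
q = 5.67×10⁻⁸ × 7.635×10⁹ / 3.211.

q ≈ 135 W/m²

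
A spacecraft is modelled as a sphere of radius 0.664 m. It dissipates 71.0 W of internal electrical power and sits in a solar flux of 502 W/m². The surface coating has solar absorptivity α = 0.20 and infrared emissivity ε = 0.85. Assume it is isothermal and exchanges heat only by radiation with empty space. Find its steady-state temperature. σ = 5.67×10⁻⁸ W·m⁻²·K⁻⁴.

T ≈ 167 K

At steady state, absorbed solar power + internal power = radiated power.
Absorbed: α·S·A_cross = 0.20·502·1.385 = 139.1 W (cross-section πr²).
Total input = 139.1 + 71.0 = 210.1 W.
Radiated: εσ·A_surf·T⁴ with A_surf = 4πr² = 5.540 m².
T⁴ = 210.1/(0.85·5.67×10⁻⁸·5.540) = 7.867×10⁸ K⁴.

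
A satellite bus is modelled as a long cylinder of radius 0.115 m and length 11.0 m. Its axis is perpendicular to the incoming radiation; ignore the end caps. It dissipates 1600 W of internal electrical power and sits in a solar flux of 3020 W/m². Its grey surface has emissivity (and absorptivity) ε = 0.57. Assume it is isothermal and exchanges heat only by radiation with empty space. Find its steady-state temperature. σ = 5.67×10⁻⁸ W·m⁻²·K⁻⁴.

T ≈ 390 K

At steady state, absorbed solar power + internal power = radiated power.
Absorbed: α·S·A_cross = 0.57·3020·2.530 = 4355 W (cross-section 2rL).
Total input = 4355 + 1600 = 5955 W.
Radiated: εσ·A_surf·T⁴ with A_surf = 2πrL = 7.948 m².
T⁴ = 5955/(0.57·5.67×10⁻⁸·7.948) = 2.318×10¹⁰ K⁴.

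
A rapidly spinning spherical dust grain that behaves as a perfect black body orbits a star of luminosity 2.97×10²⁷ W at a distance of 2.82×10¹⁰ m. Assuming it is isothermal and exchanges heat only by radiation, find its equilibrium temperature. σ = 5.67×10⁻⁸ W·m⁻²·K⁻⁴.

T ≈ 1070 K

First find the stellar flux at distance d: S = L/(4πd²) = 2.97×10²⁷/(4π·(2.82×10¹⁰)²) = 2.972×10⁵ W/m².
For an isothermal sphere, absorbed (1−a)S·πr² = emitted σ·4πr²·T⁴, so T⁴ = (1−a)S/(4σ).
T⁴ = 1.00·2.972×10⁵/(4·5.67×10⁻⁸) = 1.310×10¹² K⁴.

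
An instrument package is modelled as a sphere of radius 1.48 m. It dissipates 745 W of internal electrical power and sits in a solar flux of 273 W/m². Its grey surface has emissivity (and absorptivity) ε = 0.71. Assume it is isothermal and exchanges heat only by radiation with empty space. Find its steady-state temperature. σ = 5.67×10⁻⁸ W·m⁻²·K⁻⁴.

T ≈ 208 K

At steady state, absorbed solar power + internal power = radiated power.
Absorbed: α·S·A_cross = 0.71·273·6.881 = 1334 W (cross-section πr²).
Total input = 1334 + 745 = 2079 W.
Radiated: εσ·A_surf·T⁴ with A_surf = 4πr² = 27.53 m².
T⁴ = 2079/(0.71·5.67×10⁻⁸·27.53) = 1.876×10⁹ K⁴.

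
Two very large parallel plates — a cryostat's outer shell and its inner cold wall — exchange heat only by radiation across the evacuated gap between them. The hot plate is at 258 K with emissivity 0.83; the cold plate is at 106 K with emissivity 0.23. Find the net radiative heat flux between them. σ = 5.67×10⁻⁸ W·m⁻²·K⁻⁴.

q ≈ 53.6 W/m²

For two infinite grey parallel plates, q = σ(T₁⁴ − T₂⁴)/(1/ε₁ + 1/ε₂ − 1).
T₁⁴ − T₂⁴ = 4.431×10⁹ − 1.262×10⁸ = 4.305×10⁹ K⁴.
1/ε₁ + 1/ε₂ − 1 = 1.205 + 4.348 − 1 = 4.553.
q = 5.67×10⁻⁸ × 4.305×10⁹ / 4.553.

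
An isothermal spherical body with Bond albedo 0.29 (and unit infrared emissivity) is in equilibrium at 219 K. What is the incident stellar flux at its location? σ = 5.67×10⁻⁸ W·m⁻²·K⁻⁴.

(1−a)S·πr² = σ·4πr²·T⁴ ⇒ S = 4σT⁴/(1−a).
S = 4·5.67×10⁻⁸·2.300×10⁹/0.710.

S ≈ 735 W/m²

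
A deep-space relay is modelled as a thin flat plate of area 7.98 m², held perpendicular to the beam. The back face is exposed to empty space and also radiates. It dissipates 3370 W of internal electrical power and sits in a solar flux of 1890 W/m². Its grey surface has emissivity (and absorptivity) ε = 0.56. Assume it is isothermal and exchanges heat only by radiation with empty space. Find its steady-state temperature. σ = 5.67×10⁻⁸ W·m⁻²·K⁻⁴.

T ≈ 391 K

At steady state, absorbed solar power + internal power = radiated power.
Absorbed: α·S·A_cross = 0.56·1890·7.980 = 8446 W (cross-section A).
Total input = 8446 + 3370 = 11820 W.
Radiated: εσ·A_surf·T⁴ with A_surf = 2A = 15.96 m².
T⁴ = 11820/(0.56·5.67×10⁻⁸·15.96) = 2.332×10¹⁰ K⁴.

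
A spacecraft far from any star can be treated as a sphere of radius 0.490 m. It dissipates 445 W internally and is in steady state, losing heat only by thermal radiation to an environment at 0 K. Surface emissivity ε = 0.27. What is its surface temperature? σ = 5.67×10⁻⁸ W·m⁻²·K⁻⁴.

T ≈ 313 K

Steady state: internal power = radiated power, P = εσA T⁴.
Radiating area A = 4πr² = 3.017 m².
T⁴ = P/(εσA) = 445/(0.27·5.67×10⁻⁸·3.017) = 9.634×10⁹ K⁴.
T = (9.634×10⁹)^(1/4).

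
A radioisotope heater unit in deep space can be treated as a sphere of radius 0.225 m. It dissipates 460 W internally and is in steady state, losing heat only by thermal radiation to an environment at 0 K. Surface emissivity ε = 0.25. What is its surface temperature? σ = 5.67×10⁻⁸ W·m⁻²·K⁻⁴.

Steady state: internal power = radiated power, P = εσA T⁴.
Radiating area A = 4πr² = 0.6362 m².
T⁴ = P/(εσA) = 460/(0.25·5.67×10⁻⁸·0.6362) = 5.101×10¹⁰ K⁴.
T = (5.101×10¹⁰)^(1/4).

T ≈ 475 K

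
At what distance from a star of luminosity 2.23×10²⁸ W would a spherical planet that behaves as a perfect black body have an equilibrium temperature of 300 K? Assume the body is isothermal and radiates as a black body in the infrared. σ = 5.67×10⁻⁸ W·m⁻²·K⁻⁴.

d ≈ 9.83×10¹¹ m

For an isothermal black-emitting sphere, (1−a)S·πr² = σ·4πr²·T⁴ ⇒ S = 4σT⁴/(1−a).
S = 4·5.67×10⁻⁸·(300)⁴/1.00 = 1837 W/m².
Flux falls as S = L/(4πd²), so d = √(L/(4πS)) = √(2.23×10²⁸/(4π·1837)).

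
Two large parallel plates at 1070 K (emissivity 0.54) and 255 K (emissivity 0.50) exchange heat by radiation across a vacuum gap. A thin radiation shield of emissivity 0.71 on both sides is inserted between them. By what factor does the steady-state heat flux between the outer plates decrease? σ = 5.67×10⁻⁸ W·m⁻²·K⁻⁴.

Without shield: q₀ = σΔ(T⁴)/(1/ε₁+1/ε₂−1) with denominator 2.852.
With shield the two gaps are in series; the resistances add: (1/ε₁+1/ε_s−1)+(1/ε_s+1/ε₂−1) = 2.260+2.408 = 4.669.
Heat-flux ratio q₀/q = 4.669/2.852.

factor ≈ 1.64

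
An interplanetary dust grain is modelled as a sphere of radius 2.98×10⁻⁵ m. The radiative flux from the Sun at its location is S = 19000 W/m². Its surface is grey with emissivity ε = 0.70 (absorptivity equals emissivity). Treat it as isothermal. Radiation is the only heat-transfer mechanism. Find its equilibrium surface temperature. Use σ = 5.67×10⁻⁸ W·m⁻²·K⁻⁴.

At equilibrium, absorbed power = emitted power.
Absorbing cross-section = πr² = 2.790×10⁻⁹ m²; emitting surface = 4πr² = 1.116×10⁻⁸ m² (ratio 4).
εS·A_cross = εσ·A_surf·T⁴  ⇒  T⁴ = S/(4σ)   (ε cancels).
T⁴ = 19000/(4·5.67×10⁻⁸) = 8.377×10¹⁰ K⁴.
T = (8.377×10¹⁰)^(1/4).

T ≈ 538 K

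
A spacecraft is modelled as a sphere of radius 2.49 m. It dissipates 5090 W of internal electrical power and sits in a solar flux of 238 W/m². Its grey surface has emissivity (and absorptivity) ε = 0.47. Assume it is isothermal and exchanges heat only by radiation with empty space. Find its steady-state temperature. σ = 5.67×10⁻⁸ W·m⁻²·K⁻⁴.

T ≈ 243 K

At steady state, absorbed solar power + internal power = radiated power.
Absorbed: α·S·A_cross = 0.47·238·19.48 = 2179 W (cross-section πr²).
Total input = 2179 + 5090 = 7269 W.
Radiated: εσ·A_surf·T⁴ with A_surf = 4πr² = 77.91 m².
T⁴ = 7269/(0.47·5.67×10⁻⁸·77.91) = 3.501×10⁹ K⁴.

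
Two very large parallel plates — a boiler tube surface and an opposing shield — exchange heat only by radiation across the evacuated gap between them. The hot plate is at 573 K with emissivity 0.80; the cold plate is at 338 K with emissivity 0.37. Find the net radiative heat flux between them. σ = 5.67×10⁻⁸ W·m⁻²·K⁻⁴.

For two infinite grey parallel plates, q = σ(T₁⁴ − T₂⁴)/(1/ε₁ + 1/ε₂ − 1).
T₁⁴ − T₂⁴ = 1.078×10¹¹ − 1.305×10¹⁰ = 9.475×10¹⁰ K⁴.
1/ε₁ + 1/ε₂ − 1 = 1.250 + 2.703 − 1 = 2.953.
q = 5.67×10⁻⁸ × 9.475×10¹⁰ / 2.953.

q ≈ 1820 W/m²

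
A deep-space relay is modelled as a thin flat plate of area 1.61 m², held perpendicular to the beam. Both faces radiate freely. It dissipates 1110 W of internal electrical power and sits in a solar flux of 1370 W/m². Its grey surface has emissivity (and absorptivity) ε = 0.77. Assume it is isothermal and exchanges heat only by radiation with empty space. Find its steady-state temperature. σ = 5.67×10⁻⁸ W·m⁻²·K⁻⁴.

At steady state, absorbed solar power + internal power = radiated power.
Absorbed: α·S·A_cross = 0.77·1370·1.610 = 1698 W (cross-section A).
Total input = 1698 + 1110 = 2808 W.
Radiated: εσ·A_surf·T⁴ with A_surf = 2A = 3.220 m².
T⁴ = 2808/(0.77·5.67×10⁻⁸·3.220) = 1.998×10¹⁰ K⁴.

T ≈ 376 K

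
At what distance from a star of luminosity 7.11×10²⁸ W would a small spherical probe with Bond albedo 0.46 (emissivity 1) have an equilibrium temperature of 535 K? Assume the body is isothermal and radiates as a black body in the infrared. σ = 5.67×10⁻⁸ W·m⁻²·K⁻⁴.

d ≈ 4.06×10¹¹ m

For an isothermal black-emitting sphere, (1−a)S·πr² = σ·4πr²·T⁴ ⇒ S = 4σT⁴/(1−a).
S = 4·5.67×10⁻⁸·(535)⁴/0.540 = 34410 W/m².
Flux falls as S = L/(4πd²), so d = √(L/(4πS)) = √(7.11×10²⁸/(4π·34410)).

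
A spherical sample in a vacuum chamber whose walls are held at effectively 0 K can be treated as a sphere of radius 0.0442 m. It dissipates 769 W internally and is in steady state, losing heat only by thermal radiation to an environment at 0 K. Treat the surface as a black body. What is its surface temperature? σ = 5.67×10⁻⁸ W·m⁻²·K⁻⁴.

Steady state: internal power = radiated power, P = εσA T⁴.
Radiating area A = 4πr² = 0.02455 m².
T⁴ = P/(εσA) = 769/(1.0·5.67×10⁻⁸·0.02455) = 5.524×10¹¹ K⁴.
T = (5.524×10¹¹)^(1/4).

T ≈ 862 K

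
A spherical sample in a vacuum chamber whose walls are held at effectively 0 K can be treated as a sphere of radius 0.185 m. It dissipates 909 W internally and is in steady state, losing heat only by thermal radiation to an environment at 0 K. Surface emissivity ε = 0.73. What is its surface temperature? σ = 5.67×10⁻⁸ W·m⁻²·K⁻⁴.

T ≈ 475 K

Steady state: internal power = radiated power, P = εσA T⁴.
Radiating area A = 4πr² = 0.4301 m².
T⁴ = P/(εσA) = 909/(0.73·5.67×10⁻⁸·0.4301) = 5.106×10¹⁰ K⁴.
T = (5.106×10¹⁰)^(1/4).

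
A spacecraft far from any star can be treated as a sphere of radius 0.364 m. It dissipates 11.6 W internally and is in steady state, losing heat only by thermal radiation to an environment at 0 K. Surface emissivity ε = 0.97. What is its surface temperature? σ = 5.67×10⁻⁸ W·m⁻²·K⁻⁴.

T ≈ 106 K

Steady state: internal power = radiated power, P = εσA T⁴.
Radiating area A = 4πr² = 1.665 m².
T⁴ = P/(εσA) = 11.6/(0.97·5.67×10⁻⁸·1.665) = 1.267×10⁸ K⁴.
T = (1.267×10⁸)^(1/4).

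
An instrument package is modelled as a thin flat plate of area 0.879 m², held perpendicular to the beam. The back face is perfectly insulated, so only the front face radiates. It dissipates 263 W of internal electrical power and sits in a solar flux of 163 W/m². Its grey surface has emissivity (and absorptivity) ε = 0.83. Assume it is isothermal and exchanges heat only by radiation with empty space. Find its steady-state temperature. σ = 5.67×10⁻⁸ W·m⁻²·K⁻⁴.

At steady state, absorbed solar power + internal power = radiated power.
Absorbed: α·S·A_cross = 0.83·163·0.8790 = 118.9 W (cross-section A).
Total input = 118.9 + 263 = 381.9 W.
Radiated: εσ·A_surf·T⁴ with A_surf = A = 0.8790 m².
T⁴ = 381.9/(0.83·5.67×10⁻⁸·0.8790) = 9.233×10⁹ K⁴.

T ≈ 310 K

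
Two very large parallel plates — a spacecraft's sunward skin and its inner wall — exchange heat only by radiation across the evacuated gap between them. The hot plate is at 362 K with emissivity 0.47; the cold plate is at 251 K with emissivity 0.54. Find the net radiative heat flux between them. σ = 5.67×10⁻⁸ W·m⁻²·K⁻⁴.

q ≈ 251 W/m²

For two infinite grey parallel plates, q = σ(T₁⁴ − T₂⁴)/(1/ε₁ + 1/ε₂ − 1).
T₁⁴ − T₂⁴ = 1.717×10¹⁰ − 3.969×10⁹ = 1.320×10¹⁰ K⁴.
1/ε₁ + 1/ε₂ − 1 = 2.128 + 1.852 − 1 = 2.980.
q = 5.67×10⁻⁸ × 1.320×10¹⁰ / 2.980.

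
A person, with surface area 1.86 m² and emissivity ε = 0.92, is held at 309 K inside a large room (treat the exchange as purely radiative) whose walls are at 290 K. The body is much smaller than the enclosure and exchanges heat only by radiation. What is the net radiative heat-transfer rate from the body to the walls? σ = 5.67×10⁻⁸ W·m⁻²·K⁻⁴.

P_net ≈ 198 W

For a small grey body in a large enclosure: P_net = εσA(T_body⁴ − T_wall⁴).
A = 1.86 m²; T_body⁴ − T_wall⁴ = 9.117×10⁹ − 7.073×10⁹ = 2.044×10⁹ K⁴.
|P_net| = 0.92·5.67×10⁻⁸·1.860·2.044×10⁹.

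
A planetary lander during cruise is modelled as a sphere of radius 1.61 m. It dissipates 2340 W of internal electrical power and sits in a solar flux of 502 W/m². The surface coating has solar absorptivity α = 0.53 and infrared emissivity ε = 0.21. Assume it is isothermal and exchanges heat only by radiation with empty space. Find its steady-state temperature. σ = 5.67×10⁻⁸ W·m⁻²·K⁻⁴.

T ≈ 328 K

At steady state, absorbed solar power + internal power = radiated power.
Absorbed: α·S·A_cross = 0.53·502·8.143 = 2167 W (cross-section πr²).
Total input = 2167 + 2340 = 4507 W.
Radiated: εσ·A_surf·T⁴ with A_surf = 4πr² = 32.57 m².
T⁴ = 4507/(0.21·5.67×10⁻⁸·32.57) = 1.162×10¹⁰ K⁴.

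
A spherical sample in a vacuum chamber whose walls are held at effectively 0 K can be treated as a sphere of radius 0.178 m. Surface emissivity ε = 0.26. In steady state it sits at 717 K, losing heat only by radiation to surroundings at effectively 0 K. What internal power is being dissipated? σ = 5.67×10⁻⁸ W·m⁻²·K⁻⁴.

P ≈ 1550 W

Steady state: P = εσA T⁴.
A = 4πr² = 0.3982 m²; T⁴ = (717)⁴ = 2.643×10¹¹ K⁴.
P = 0.26 × 5.67×10⁻⁸ × 0.3982 × 2.643×10¹¹.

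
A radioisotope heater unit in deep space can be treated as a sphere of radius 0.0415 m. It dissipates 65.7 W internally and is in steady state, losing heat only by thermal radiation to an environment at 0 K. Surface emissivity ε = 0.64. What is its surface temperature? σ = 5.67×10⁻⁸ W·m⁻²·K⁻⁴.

T ≈ 538 K

Steady state: internal power = radiated power, P = εσA T⁴.
Radiating area A = 4πr² = 0.02164 m².
T⁴ = P/(εσA) = 65.7/(0.64·5.67×10⁻⁸·0.02164) = 8.366×10¹⁰ K⁴.
T = (8.366×10¹⁰)^(1/4).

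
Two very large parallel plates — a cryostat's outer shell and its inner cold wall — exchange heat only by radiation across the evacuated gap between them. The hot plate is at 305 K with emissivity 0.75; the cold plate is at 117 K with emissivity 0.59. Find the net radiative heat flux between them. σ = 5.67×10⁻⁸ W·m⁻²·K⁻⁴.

For two infinite grey parallel plates, q = σ(T₁⁴ − T₂⁴)/(1/ε₁ + 1/ε₂ − 1).
T₁⁴ − T₂⁴ = 8.654×10⁹ − 1.874×10⁸ = 8.466×10⁹ K⁴.
1/ε₁ + 1/ε₂ − 1 = 1.333 + 1.695 − 1 = 2.028.
q = 5.67×10⁻⁸ × 8.466×10⁹ / 2.028.

q ≈ 237 W/m²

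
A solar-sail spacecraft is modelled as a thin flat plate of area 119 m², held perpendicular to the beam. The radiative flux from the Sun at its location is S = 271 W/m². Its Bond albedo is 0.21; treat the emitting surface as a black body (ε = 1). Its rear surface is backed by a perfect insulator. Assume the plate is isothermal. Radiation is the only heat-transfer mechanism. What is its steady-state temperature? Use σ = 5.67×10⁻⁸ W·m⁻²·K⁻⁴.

At equilibrium, absorbed power = emitted power.
Absorbing cross-section = A = 119.0 m²; emitting surface = A = 119.0 m² (ratio 1).
(1−a)S·A_cross = εσ·A_surf·T⁴  ⇒  T⁴ = (1−a)S/(1σ).
T⁴ = 0.790·271/(1·5.67×10⁻⁸) = 3.776×10⁹ K⁴.
T = (3.776×10⁹)^(1/4).

T ≈ 248 K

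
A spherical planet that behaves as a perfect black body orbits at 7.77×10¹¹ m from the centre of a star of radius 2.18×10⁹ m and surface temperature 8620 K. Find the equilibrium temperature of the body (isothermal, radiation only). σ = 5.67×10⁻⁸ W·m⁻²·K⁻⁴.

The star's surface emits σT_*⁴; at distance d the flux is S = σT_*⁴(R_*/d)².
S = 5.67×10⁻⁸·(8620)⁴·(2.18×10⁹/7.77×10¹¹)² = 2464 W/m².
For an isothermal sphere T⁴ = (1−a)S/(4σ) = 1.087×10¹⁰ K⁴.

T ≈ 323 K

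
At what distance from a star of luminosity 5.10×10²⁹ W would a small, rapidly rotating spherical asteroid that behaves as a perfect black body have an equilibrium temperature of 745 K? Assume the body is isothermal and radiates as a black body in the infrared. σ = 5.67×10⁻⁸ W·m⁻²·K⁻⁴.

For an isothermal black-emitting sphere, (1−a)S·πr² = σ·4πr²·T⁴ ⇒ S = 4σT⁴/(1−a).
S = 4·5.67×10⁻⁸·(745)⁴/1.00 = 69870 W/m².
Flux falls as S = L/(4πd²), so d = √(L/(4πS)) = √(5.10×10²⁹/(4π·69870)).

d ≈ 7.62×10¹¹ m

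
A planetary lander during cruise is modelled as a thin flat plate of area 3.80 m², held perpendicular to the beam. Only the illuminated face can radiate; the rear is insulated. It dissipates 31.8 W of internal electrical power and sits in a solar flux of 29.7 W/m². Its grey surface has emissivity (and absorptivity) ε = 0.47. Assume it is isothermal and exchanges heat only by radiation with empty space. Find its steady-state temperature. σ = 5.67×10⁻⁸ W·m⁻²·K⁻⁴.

At steady state, absorbed solar power + internal power = radiated power.
Absorbed: α·S·A_cross = 0.47·29.7·3.800 = 53.04 W (cross-section A).
Total input = 53.04 + 31.8 = 84.84 W.
Radiated: εσ·A_surf·T⁴ with A_surf = A = 3.800 m².
T⁴ = 84.84/(0.47·5.67×10⁻⁸·3.800) = 8.378×10⁸ K⁴.

T ≈ 170 K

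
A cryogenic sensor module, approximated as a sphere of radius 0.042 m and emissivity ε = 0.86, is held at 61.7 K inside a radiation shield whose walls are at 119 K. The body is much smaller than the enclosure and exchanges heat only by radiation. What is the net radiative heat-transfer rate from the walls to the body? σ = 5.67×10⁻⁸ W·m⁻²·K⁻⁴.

P_net ≈ 0.201 W

For a small grey body in a large enclosure: P_net = εσA(T_body⁴ − T_wall⁴).
A = 4πr² = 0.02217 m²; T_body⁴ − T_wall⁴ = 1.449×10⁷ − 2.005×10⁸ = -1.860×10⁸ K⁴.
|P_net| = 0.86·5.67×10⁻⁸·0.02217·1.860×10⁸.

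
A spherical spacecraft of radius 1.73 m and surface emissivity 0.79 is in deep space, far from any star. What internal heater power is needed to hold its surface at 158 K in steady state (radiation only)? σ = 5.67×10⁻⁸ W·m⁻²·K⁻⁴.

P ≈ 1050 W

P = εσ·4πr²·T⁴.
4πr² = 37.61 m²; T⁴ = 6.232×10⁸ K⁴.
P = 0.79·5.67×10⁻⁸·37.61·6.232×10⁸.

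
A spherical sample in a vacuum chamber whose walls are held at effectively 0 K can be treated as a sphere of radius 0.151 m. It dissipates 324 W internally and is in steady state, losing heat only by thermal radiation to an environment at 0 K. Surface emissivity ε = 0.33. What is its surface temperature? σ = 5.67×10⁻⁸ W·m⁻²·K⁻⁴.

Steady state: internal power = radiated power, P = εσA T⁴.
Radiating area A = 4πr² = 0.2865 m².
T⁴ = P/(εσA) = 324/(0.33·5.67×10⁻⁸·0.2865) = 6.043×10¹⁰ K⁴.
T = (6.043×10¹⁰)^(1/4).

T ≈ 496 K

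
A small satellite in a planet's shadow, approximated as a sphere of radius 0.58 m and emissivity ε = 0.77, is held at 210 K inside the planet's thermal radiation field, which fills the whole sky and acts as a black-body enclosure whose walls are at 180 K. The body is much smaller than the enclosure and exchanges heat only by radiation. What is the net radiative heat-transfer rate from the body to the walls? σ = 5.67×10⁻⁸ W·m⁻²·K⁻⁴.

P_net ≈ 165 W

For a small grey body in a large enclosure: P_net = εσA(T_body⁴ − T_wall⁴).
A = 4πr² = 4.227 m²; T_body⁴ − T_wall⁴ = 1.945×10⁹ − 1.050×10⁹ = 8.950×10⁸ K⁴.
|P_net| = 0.77·5.67×10⁻⁸·4.227·8.950×10⁸.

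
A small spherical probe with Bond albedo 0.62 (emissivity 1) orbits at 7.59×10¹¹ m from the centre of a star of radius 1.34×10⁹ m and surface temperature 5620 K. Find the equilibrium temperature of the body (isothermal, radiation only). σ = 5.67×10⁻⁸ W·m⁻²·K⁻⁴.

T ≈ 131 K

The star's surface emits σT_*⁴; at distance d the flux is S = σT_*⁴(R_*/d)².
S = 5.67×10⁻⁸·(5620)⁴·(1.34×10⁹/7.59×10¹¹)² = 176.3 W/m².
For an isothermal sphere T⁴ = (1−a)S/(4σ) = 2.954×10⁸ K⁴.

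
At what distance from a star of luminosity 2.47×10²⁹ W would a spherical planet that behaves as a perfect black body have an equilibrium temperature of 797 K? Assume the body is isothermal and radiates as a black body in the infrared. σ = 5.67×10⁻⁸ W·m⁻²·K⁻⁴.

For an isothermal black-emitting sphere, (1−a)S·πr² = σ·4πr²·T⁴ ⇒ S = 4σT⁴/(1−a).
S = 4·5.67×10⁻⁸·(797)⁴/1.00 = 91510 W/m².
Flux falls as S = L/(4πd²), so d = √(L/(4πS)) = √(2.47×10²⁹/(4π·91510)).

d ≈ 4.63×10¹¹ m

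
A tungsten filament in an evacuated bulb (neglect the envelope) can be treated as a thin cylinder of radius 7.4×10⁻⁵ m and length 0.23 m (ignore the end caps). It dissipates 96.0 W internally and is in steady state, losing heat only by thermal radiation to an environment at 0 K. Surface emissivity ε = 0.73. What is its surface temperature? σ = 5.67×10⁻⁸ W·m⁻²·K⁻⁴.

T ≈ 2160 K

Steady state: internal power = radiated power, P = εσA T⁴.
Radiating area A = 2πrL = 1.069×10⁻⁴ m².
T⁴ = P/(εσA) = 96.0/(0.73·5.67×10⁻⁸·1.069×10⁻⁴) = 2.169×10¹³ K⁴.
T = (2.169×10¹³)^(1/4).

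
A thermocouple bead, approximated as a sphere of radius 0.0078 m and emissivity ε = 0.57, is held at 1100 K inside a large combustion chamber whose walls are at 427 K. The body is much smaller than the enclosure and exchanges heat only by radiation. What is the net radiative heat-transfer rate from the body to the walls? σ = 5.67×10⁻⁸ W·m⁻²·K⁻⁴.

P_net ≈ 35.4 W

For a small grey body in a large enclosure: P_net = εσA(T_body⁴ − T_wall⁴).
A = 4πr² = 7.645×10⁻⁴ m²; T_body⁴ − T_wall⁴ = 1.464×10¹² − 3.324×10¹⁰ = 1.431×10¹² K⁴.
|P_net| = 0.57·5.67×10⁻⁸·7.645×10⁻⁴·1.431×10¹².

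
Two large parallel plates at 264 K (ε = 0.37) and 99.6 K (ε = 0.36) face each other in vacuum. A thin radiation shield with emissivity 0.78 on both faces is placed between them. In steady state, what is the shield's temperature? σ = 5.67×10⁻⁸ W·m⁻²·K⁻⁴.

T_s ≈ 224 K

In steady state the net flux on the hot side equals that on the cold side.
σ(T₁⁴−T_s⁴)/D₁ = σ(T_s⁴−T₂⁴)/D₂, with D₁ = 1/ε₁+1/ε_s−1 = 2.985, D₂ = 1/ε_s+1/ε₂−1 = 3.060.
Solve for T_s⁴: T_s⁴ = (D₂·T₁⁴ + D₁·T₂⁴)/(D₁+D₂) = 2.508×10⁹ K⁴.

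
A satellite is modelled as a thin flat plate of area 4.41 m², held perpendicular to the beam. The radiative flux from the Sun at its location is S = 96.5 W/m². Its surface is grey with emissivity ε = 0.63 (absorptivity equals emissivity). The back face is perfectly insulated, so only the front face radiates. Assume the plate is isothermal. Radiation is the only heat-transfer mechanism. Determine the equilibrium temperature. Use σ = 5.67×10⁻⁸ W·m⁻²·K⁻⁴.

T ≈ 203 K

At equilibrium, absorbed power = emitted power.
Absorbing cross-section = A = 4.410 m²; emitting surface = A = 4.410 m² (ratio 1).
εS·A_cross = εσ·A_surf·T⁴  ⇒  T⁴ = S/(1σ)   (ε cancels).
T⁴ = 96.5/(1·5.67×10⁻⁸) = 1.702×10⁹ K⁴.
T = (1.702×10⁹)^(1/4).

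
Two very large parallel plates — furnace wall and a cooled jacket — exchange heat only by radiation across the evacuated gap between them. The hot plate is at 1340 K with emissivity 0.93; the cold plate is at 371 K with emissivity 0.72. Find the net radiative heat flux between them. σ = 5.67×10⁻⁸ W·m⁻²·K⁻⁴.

q ≈ 1.24×10⁵ W/m²

For two infinite grey parallel plates, q = σ(T₁⁴ − T₂⁴)/(1/ε₁ + 1/ε₂ − 1).
T₁⁴ − T₂⁴ = 3.224×10¹² − 1.895×10¹⁰ = 3.205×10¹² K⁴.
1/ε₁ + 1/ε₂ − 1 = 1.075 + 1.389 − 1 = 1.464.
q = 5.67×10⁻⁸ × 3.205×10¹² / 1.464.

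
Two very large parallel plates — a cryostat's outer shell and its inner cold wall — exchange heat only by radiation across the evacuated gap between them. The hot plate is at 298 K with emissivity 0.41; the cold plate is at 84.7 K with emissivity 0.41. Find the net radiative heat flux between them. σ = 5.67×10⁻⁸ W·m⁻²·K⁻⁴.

For two infinite grey parallel plates, q = σ(T₁⁴ − T₂⁴)/(1/ε₁ + 1/ε₂ − 1).
T₁⁴ − T₂⁴ = 7.886×10⁹ − 5.147×10⁷ = 7.835×10⁹ K⁴.
1/ε₁ + 1/ε₂ − 1 = 2.439 + 2.439 − 1 = 3.878.
q = 5.67×10⁻⁸ × 7.835×10⁹ / 3.878.

q ≈ 115 W/m²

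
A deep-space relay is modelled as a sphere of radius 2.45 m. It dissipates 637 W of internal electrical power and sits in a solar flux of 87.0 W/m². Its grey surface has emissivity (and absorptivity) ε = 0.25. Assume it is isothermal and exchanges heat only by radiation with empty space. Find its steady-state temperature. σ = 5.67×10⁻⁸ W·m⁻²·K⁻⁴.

At steady state, absorbed solar power + internal power = radiated power.
Absorbed: α·S·A_cross = 0.25·87.0·18.86 = 410.1 W (cross-section πr²).
Total input = 410.1 + 637 = 1047 W.
Radiated: εσ·A_surf·T⁴ with A_surf = 4πr² = 75.43 m².
T⁴ = 1047/(0.25·5.67×10⁻⁸·75.43) = 9.794×10⁸ K⁴.

T ≈ 177 K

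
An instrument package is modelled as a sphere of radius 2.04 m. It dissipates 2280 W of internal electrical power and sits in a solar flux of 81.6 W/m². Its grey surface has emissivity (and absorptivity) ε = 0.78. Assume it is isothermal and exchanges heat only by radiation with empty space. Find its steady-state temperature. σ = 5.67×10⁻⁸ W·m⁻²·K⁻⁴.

T ≈ 192 K

At steady state, absorbed solar power + internal power = radiated power.
Absorbed: α·S·A_cross = 0.78·81.6·13.07 = 832.1 W (cross-section πr²).
Total input = 832.1 + 2280 = 3112 W.
Radiated: εσ·A_surf·T⁴ with A_surf = 4πr² = 52.30 m².
T⁴ = 3112/(0.78·5.67×10⁻⁸·52.30) = 1.346×10⁹ K⁴.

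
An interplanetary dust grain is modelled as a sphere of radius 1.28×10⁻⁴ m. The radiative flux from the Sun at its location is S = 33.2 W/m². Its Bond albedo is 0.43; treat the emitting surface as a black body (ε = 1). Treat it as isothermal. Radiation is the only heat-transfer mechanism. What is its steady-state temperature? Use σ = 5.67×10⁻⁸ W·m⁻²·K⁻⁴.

T ≈ 95.6 K

At equilibrium, absorbed power = emitted power.
Absorbing cross-section = πr² = 5.147×10⁻⁸ m²; emitting surface = 4πr² = 2.059×10⁻⁷ m² (ratio 4).
(1−a)S·A_cross = εσ·A_surf·T⁴  ⇒  T⁴ = (1−a)S/(4σ).
T⁴ = 0.570·33.2/(4·5.67×10⁻⁸) = 8.344×10⁷ K⁴.
T = (8.344×10⁷)^(1/4).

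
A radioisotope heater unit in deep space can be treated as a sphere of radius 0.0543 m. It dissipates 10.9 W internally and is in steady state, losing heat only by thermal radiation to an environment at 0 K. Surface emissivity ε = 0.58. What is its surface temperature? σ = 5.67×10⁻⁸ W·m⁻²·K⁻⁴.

Steady state: internal power = radiated power, P = εσA T⁴.
Radiating area A = 4πr² = 0.03705 m².
T⁴ = P/(εσA) = 10.9/(0.58·5.67×10⁻⁸·0.03705) = 8.946×10⁹ K⁴.
T = (8.946×10⁹)^(1/4).

T ≈ 308 K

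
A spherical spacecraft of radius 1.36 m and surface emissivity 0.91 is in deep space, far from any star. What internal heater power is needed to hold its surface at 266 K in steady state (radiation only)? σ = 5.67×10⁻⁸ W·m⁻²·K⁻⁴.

P = εσ·4πr²·T⁴.
4πr² = 23.24 m²; T⁴ = 5.006×10⁹ K⁴.
P = 0.91·5.67×10⁻⁸·23.24·5.006×10⁹.

P ≈ 6000 W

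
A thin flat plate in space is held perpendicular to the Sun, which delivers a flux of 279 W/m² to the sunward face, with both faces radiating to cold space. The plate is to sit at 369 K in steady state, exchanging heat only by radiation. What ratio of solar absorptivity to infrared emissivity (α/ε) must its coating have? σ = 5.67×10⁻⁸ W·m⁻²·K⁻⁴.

α/ε ≈ 7.54

Balance: αS·A = εσ·2A·T⁴ ⇒ α/ε = 2σT⁴/S.
α/ε = 2·5.67×10⁻⁸·(369)⁴/279 = 2·5.67×10⁻⁸·1.854×10¹⁰/279.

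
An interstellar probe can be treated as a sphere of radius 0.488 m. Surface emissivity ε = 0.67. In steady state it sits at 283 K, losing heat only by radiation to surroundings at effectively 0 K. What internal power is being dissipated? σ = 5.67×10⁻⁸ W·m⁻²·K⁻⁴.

P ≈ 729 W

Steady state: P = εσA T⁴.
A = 4πr² = 2.993 m²; T⁴ = (283)⁴ = 6.414×10⁹ K⁴.
P = 0.67 × 5.67×10⁻⁸ × 2.993 × 6.414×10⁹.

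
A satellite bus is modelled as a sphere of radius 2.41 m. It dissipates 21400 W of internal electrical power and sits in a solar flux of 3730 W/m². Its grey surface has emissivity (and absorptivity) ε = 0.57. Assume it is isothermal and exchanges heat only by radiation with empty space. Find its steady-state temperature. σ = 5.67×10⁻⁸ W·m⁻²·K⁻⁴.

At steady state, absorbed solar power + internal power = radiated power.
Absorbed: α·S·A_cross = 0.57·3730·18.25 = 38790 W (cross-section πr²).
Total input = 38790 + 21400 = 60190 W.
Radiated: εσ·A_surf·T⁴ with A_surf = 4πr² = 72.99 m².
T⁴ = 60190/(0.57·5.67×10⁻⁸·72.99) = 2.552×10¹⁰ K⁴.

T ≈ 400 K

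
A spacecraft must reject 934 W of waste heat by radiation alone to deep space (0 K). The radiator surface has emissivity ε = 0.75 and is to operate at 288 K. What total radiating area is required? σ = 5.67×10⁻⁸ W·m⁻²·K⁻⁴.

A ≈ 3.19 m²

P = εσA T⁴ ⇒ A = P/(εσT⁴).
T⁴ = 6.880×10⁹ K⁴.
A = 934/(0.75 × 5.67×10⁻⁸ × 6.880×10⁹).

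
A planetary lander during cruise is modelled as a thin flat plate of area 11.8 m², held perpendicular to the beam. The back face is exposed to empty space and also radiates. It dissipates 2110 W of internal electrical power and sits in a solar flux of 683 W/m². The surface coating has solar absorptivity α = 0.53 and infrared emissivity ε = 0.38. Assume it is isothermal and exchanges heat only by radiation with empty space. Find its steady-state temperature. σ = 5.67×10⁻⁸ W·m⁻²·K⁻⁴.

T ≈ 335 K

At steady state, absorbed solar power + internal power = radiated power.
Absorbed: α·S·A_cross = 0.53·683·11.80 = 4271 W (cross-section A).
Total input = 4271 + 2110 = 6381 W.
Radiated: εσ·A_surf·T⁴ with A_surf = 2A = 23.60 m².
T⁴ = 6381/(0.38·5.67×10⁻⁸·23.60) = 1.255×10¹⁰ K⁴.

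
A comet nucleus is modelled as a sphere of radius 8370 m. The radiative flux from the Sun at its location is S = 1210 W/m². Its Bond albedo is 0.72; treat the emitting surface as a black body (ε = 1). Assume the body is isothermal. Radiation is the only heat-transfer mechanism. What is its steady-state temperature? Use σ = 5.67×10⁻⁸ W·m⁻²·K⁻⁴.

T ≈ 197 K

At equilibrium, absorbed power = emitted power.
Absorbing cross-section = πr² = 2.201×10⁸ m²; emitting surface = 4πr² = 8.804×10⁸ m² (ratio 4).
(1−a)S·A_cross = εσ·A_surf·T⁴  ⇒  T⁴ = (1−a)S/(4σ).
T⁴ = 0.280·1210/(4·5.67×10⁻⁸) = 1.494×10⁹ K⁴.
T = (1.494×10⁹)^(1/4).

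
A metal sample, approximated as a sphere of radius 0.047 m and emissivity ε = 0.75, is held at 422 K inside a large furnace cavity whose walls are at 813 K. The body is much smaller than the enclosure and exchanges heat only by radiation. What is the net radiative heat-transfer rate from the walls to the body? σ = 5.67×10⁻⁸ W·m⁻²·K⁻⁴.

For a small grey body in a large enclosure: P_net = εσA(T_body⁴ − T_wall⁴).
A = 4πr² = 0.02776 m²; T_body⁴ − T_wall⁴ = 3.171×10¹⁰ − 4.369×10¹¹ = -4.052×10¹¹ K⁴.
|P_net| = 0.75·5.67×10⁻⁸·0.02776·4.052×10¹¹.

P_net ≈ 478 W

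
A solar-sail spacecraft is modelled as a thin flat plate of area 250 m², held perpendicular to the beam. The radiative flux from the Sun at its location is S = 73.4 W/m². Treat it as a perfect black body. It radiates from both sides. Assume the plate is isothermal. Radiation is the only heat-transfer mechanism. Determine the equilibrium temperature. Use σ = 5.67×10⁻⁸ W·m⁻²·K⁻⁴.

T ≈ 160 K

At equilibrium, absorbed power = emitted power.
Absorbing cross-section = A = 250.0 m²; emitting surface = 2A = 500.0 m² (ratio 2).
S·A_cross = εσ·A_surf·T⁴  ⇒  T⁴ = S/(2σ).
T⁴ = 1.00·73.4/(2·5.67×10⁻⁸) = 6.473×10⁸ K⁴.
T = (6.473×10⁸)^(1/4).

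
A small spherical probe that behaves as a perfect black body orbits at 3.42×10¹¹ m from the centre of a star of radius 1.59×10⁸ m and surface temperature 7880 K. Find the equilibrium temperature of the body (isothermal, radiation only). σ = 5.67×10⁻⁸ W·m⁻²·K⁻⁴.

T ≈ 120 K

The star's surface emits σT_*⁴; at distance d the flux is S = σT_*⁴(R_*/d)².
S = 5.67×10⁻⁸·(7880)⁴·(1.59×10⁸/3.42×10¹¹)² = 47.25 W/m².
For an isothermal sphere T⁴ = (1−a)S/(4σ) = 2.083×10⁸ K⁴.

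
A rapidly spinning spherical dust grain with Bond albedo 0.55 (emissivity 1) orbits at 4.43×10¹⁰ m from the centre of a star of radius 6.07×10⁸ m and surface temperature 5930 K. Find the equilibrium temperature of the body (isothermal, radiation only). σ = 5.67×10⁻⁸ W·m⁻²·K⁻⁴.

T ≈ 402 K

The star's surface emits σT_*⁴; at distance d the flux is S = σT_*⁴(R_*/d)².
S = 5.67×10⁻⁸·(5930)⁴·(6.07×10⁸/4.43×10¹⁰)² = 13160 W/m².
For an isothermal sphere T⁴ = (1−a)S/(4σ) = 2.612×10¹⁰ K⁴.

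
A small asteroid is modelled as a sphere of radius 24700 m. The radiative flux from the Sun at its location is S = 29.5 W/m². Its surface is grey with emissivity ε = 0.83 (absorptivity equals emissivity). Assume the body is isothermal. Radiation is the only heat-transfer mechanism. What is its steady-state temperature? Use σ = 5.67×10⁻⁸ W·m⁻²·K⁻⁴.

T ≈ 107 K

At equilibrium, absorbed power = emitted power.
Absorbing cross-section = πr² = 1.917×10⁹ m²; emitting surface = 4πr² = 7.667×10⁹ m² (ratio 4).
εS·A_cross = εσ·A_surf·T⁴  ⇒  T⁴ = S/(4σ)   (ε cancels).
T⁴ = 29.5/(4·5.67×10⁻⁸) = 1.301×10⁸ K⁴.
T = (1.301×10⁸)^(1/4).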